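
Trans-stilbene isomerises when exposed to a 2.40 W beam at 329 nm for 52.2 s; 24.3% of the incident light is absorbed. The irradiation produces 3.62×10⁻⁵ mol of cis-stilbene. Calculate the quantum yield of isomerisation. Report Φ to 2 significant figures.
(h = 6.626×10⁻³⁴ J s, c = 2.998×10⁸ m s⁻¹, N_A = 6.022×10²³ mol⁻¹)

Photon energy at 329 nm: hc/λ = (6.626×10⁻³⁴)(2.998×10⁸)/(329×10⁻⁹) = 6.038×10⁻¹⁹ J.
Energy delivered: (2.40 W)(52.2 s) = 125.3 J.
Photons incident: 125.3 / 6.038×10⁻¹⁹ = 2.075×10²⁰, i.e. 2.075×10²⁰/6.022×10²³ = 3.446×10⁻⁴ mol.
Photons absorbed: 0.243 × 3.446×10⁻⁴ = 8.374×10⁻⁵ mol.
Φ = 3.62×10⁻⁵ mol / 8.374×10⁻⁵ mol photons = 0.43.

Φ = 0.43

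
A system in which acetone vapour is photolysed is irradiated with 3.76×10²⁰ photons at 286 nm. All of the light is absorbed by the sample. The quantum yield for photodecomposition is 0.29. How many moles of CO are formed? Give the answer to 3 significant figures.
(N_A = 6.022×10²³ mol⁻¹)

1.81×10⁻⁴ mol

Moles of photons: 3.76×10²⁰ / 6.022×10²³ = 6.244×10⁻⁴ mol.
Product: Φ × n_abs = 0.29 × 6.244×10⁻⁴ = 1.811×10⁻⁴ mol.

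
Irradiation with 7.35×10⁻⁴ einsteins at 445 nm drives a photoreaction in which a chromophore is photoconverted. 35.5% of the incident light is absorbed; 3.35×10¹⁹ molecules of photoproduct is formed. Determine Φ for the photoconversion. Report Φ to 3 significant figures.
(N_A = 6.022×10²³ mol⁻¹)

Product: 3.35×10¹⁹ / 6.022×10²³ = 5.563×10⁻⁵ mol.
Photons absorbed: 0.355 × 7.35×10⁻⁴ = 2.609×10⁻⁴ mol.
Φ = 5.563×10⁻⁵ mol / 2.609×10⁻⁴ mol photons = 0.213.

Φ = 0.213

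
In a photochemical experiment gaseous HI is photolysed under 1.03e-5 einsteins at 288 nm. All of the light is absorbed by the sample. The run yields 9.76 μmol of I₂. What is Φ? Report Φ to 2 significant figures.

Product: 9.76 μmol = 9.76e-6 mol.
Φ = 9.76e-6 mol / 1.03e-5 mol photons = 0.95.

Φ = 0.95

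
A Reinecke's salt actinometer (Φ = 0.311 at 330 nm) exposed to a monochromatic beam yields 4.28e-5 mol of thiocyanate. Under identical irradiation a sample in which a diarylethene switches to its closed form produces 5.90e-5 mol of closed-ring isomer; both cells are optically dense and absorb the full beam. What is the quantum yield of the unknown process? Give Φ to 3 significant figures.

Φ = 0.429

Photons absorbed by the actinometer: 4.28e-5 / 0.311 = 1.376e-4 mol.
Φ(unknown) = 5.90e-5 / 1.376e-4 = 0.429.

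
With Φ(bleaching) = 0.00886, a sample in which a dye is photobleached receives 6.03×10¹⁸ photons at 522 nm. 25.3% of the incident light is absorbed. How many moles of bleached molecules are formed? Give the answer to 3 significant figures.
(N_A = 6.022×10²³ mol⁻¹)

2.24×10⁻⁸ mol

Moles of photons: 6.03×10¹⁸ / 6.022×10²³ = 1.001×10⁻⁵ mol.
Photons absorbed: 0.253 × 1.001×10⁻⁵ = 2.533×10⁻⁶ mol.
Product: Φ × n_abs = 0.00886 × 2.533×10⁻⁶ = 2.244×10⁻⁸ mol.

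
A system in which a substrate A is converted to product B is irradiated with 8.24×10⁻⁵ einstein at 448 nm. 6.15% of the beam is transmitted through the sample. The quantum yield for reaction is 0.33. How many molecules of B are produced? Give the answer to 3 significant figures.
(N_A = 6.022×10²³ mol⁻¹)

1.54×10¹⁹ molecules

Fraction absorbed: 1 − 6.15/100 = 0.9385.
Photons absorbed: 0.9385 × 8.24×10⁻⁵ = 7.733×10⁻⁵ mol.
Product: Φ × n_abs = 0.33 × 7.733×10⁻⁵ = 2.552×10⁻⁵ mol.
As a count: 2.552×10⁻⁵ × 6.022×10²³ = 1.54×10¹⁹.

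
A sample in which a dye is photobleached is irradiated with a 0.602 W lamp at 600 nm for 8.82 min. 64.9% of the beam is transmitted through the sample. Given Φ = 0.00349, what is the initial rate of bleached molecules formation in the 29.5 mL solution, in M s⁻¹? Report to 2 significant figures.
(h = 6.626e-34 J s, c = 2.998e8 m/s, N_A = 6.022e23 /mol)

1.3e-7 M s⁻¹

Photon energy at 600 nm: hc/λ = (6.626e-34)(2.998e8)/(600e-9) = 3.311e-19 J.
Energy delivered: (0.602 W)(529.2 s) = 318.6 J.
Photons incident: 318.6 / 3.311e-19 = 9.622e20, i.e. 9.622e20/6.022e23 = 0.001598 mol.
Fraction absorbed: 1 − 64.9/100 = 0.3510.
Photons absorbed: 0.3510 × 0.001598 = 5.609e-4 mol.
Product formed: 0.00349 × 5.609e-4 = 1.958e-6 mol.
Rate: 1.958e-6 mol / (529.2 s × 0.0295 L) = 1.3e-7 M s⁻¹.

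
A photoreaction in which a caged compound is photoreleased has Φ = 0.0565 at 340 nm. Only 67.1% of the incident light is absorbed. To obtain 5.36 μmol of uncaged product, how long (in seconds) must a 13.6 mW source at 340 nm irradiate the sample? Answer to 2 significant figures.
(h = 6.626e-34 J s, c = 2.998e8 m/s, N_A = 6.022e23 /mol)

Product: 5.36 μmol = 5.36e-6 mol.
Photons that must be absorbed: 5.36e-6 / 0.0565 = 9.487e-5 mol.
Incident photons needed: 9.487e-5 / 0.671 = 1.414e-4 mol.
Photon energy: hc/λ = 5.843e-19 J; per mole, 3.519e5 J mol⁻¹.
Energy required: 1.414e-4 × 3.519e5 = 49.76 J.
Time: 49.76 J / 0.0136 W = 3700 s.

t ≈ 3700 s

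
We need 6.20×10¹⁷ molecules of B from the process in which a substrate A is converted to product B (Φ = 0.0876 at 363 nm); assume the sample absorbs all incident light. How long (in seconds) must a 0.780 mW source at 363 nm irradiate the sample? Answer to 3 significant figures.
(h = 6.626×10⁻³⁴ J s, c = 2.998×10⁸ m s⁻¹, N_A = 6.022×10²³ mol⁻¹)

t ≈ 4970 s

Product: 6.20×10¹⁷ / 6.022×10²³ = 1.030×10⁻⁶ mol.
Photons that must be absorbed: 1.030×10⁻⁶ / 0.0876 = 1.176×10⁻⁵ mol.
Photon energy: hc/λ = 5.472×10⁻¹⁹ J; per mole, 3.295×10⁵ J mol⁻¹.
Energy required: 1.176×10⁻⁵ × 3.295×10⁵ = 3.875 J.
Time: 3.875 J / 0.00078 W = 4970 s.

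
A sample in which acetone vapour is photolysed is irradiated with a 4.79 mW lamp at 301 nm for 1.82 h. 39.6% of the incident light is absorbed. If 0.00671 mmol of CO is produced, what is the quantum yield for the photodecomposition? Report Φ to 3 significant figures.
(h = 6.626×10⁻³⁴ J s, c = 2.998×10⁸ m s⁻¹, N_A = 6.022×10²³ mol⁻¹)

Product: 0.00671 mmol = 6.71×10⁻⁶ mol.
Photon energy at 301 nm: hc/λ = (6.626×10⁻³⁴)(2.998×10⁸)/(301×10⁻⁹) = 6.600×10⁻¹⁹ J.
Energy delivered: (4.79 mW)(6552 s) = 31.38 J.
Photons incident: 31.38 / 6.600×10⁻¹⁹ = 4.755×10¹⁹, i.e. 4.755×10¹⁹/6.022×10²³ = 7.896×10⁻⁵ mol.
Photons absorbed: 0.396 × 7.896×10⁻⁵ = 3.127×10⁻⁵ mol.
Φ = 6.71×10⁻⁶ mol / 3.127×10⁻⁵ mol photons = 0.215.

Φ = 0.215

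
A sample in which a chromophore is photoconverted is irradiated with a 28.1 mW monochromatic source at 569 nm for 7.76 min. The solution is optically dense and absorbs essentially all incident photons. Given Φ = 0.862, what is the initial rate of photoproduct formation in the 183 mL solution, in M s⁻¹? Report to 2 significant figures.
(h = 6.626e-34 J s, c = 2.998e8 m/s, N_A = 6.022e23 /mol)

6.3e-7 M s⁻¹

Photon energy at 569 nm: hc/λ = (6.626e-34)(2.998e8)/(569e-9) = 3.491e-19 J.
Energy delivered: (28.1 mW)(465.6 s) = 13.08 J.
Photons incident: 13.08 / 3.491e-19 = 3.747e19, i.e. 3.747e19/6.022e23 = 6.222e-5 mol.
Product formed: 0.862 × 6.222e-5 = 5.363e-5 mol.
Rate: 5.363e-5 mol / (465.6 s × 0.183 L) = 6.3e-7 M s⁻¹.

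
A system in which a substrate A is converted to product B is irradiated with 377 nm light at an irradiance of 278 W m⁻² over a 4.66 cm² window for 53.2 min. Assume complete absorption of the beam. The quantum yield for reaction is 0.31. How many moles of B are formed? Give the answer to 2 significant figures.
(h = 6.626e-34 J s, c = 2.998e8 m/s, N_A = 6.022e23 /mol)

Photon energy at 377 nm: hc/λ = (6.626e-34)(2.998e8)/(377e-9) = 5.269e-19 J.
Energy delivered: (278 W m⁻²)(4.66e-4 m²)(3192 s) = 413.5 J.
Photons incident: 413.5 / 5.269e-19 = 7.848e20, i.e. 7.848e20/6.022e23 = 0.001303 mol.
Product: Φ × n_abs = 0.31 × 0.001303 = 4.039e-4 mol.

4.0e-4 mol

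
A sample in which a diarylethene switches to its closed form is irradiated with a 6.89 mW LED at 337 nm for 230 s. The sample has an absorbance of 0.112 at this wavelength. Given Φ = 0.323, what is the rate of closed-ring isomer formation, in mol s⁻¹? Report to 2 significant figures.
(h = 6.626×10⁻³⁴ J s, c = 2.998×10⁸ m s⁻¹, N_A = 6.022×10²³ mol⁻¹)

Photon energy at 337 nm: hc/λ = (6.626×10⁻³⁴)(2.998×10⁸)/(337×10⁻⁹) = 5.895×10⁻¹⁹ J.
Energy delivered: (6.89 mW)(230 s) = 1.585 J.
Photons incident: 1.585 / 5.895×10⁻¹⁹ = 2.689×10¹⁸, i.e. 2.689×10¹⁸/6.022×10²³ = 4.465×10⁻⁶ mol.
Fraction absorbed: 1 − 10^(−0.112) = 0.2273.
Photons absorbed: 0.2273 × 4.465×10⁻⁶ = 1.015×10⁻⁶ mol.
Product formed: 0.323 × 1.015×10⁻⁶ = 3.278×10⁻⁷ mol.
Rate: 3.278×10⁻⁷ / 230 s = 1.4×10⁻⁹ mol s⁻¹.

1.4×10⁻⁹ mol s⁻¹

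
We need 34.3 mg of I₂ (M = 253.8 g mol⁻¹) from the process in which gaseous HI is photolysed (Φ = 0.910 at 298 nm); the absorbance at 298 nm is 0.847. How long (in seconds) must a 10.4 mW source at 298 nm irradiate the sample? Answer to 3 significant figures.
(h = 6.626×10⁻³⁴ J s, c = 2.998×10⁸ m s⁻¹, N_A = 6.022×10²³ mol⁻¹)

Product: 34.3 mg / 253.8 g mol⁻¹ = 1.351×10⁻⁴ mol.
Photons that must be absorbed: 1.351×10⁻⁴ / 0.910 = 1.485×10⁻⁴ mol.
Fraction absorbed: 1 − 10^(−0.847) = 0.8578.
Incident photons needed: 1.485×10⁻⁴ / 0.8578 = 1.731×10⁻⁴ mol.
Photon energy: hc/λ = 6.666×10⁻¹⁹ J; per mole, 4.014×10⁵ J mol⁻¹.
Energy required: 1.731×10⁻⁴ × 4.014×10⁵ = 69.48 J.
Time: 69.48 J / 0.0104 W = 6680 s.

t ≈ 6680 s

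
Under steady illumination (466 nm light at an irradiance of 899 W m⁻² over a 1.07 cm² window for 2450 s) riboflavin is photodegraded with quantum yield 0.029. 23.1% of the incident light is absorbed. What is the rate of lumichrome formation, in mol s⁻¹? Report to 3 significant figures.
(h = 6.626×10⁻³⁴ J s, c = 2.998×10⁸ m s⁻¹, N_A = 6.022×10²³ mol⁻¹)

Photon energy at 466 nm: hc/λ = (6.626×10⁻³⁴)(2.998×10⁸)/(466×10⁻⁹) = 4.263×10⁻¹⁹ J.
Energy delivered: (899 W m⁻²)(1.07×10⁻⁴ m²)(2450 s) = 235.7 J.
Photons incident: 235.7 / 4.263×10⁻¹⁹ = 5.529×10²⁰, i.e. 5.529×10²⁰/6.022×10²³ = 9.181×10⁻⁴ mol.
Photons absorbed: 0.231 × 9.181×10⁻⁴ = 2.121×10⁻⁴ mol.
Product formed: 0.029 × 2.121×10⁻⁴ = 6.151×10⁻⁶ mol.
Rate: 6.151×10⁻⁶ / 2450 s = 2.51×10⁻⁹ mol s⁻¹.

2.51×10⁻⁹ mol s⁻¹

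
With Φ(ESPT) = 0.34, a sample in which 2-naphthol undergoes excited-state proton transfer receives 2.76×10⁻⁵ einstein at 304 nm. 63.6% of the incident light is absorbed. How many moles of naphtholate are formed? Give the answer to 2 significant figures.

6.0×10⁻⁶ mol

Photons absorbed: 0.636 × 2.76×10⁻⁵ = 1.755×10⁻⁵ mol.
Product: Φ × n_abs = 0.34 × 1.755×10⁻⁵ = 5.967×10⁻⁶ mol.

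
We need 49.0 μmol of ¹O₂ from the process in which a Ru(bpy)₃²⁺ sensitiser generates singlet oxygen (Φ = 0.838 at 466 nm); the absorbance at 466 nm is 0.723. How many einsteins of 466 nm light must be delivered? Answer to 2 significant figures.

Product: 49.0 μmol = 4.90×10⁻⁵ mol.
Photons that must be absorbed: 4.90×10⁻⁵ / 0.838 = 5.847×10⁻⁵ mol.
Fraction absorbed: 1 − 10^(−0.723) = 0.8108.
Incident photons needed: 5.847×10⁻⁵ / 0.8108 = 7.211×10⁻⁵ mol.

7.2×10⁻⁵ einstein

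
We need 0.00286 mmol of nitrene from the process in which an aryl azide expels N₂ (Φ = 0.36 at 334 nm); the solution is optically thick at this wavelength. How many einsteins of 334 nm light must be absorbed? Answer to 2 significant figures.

Product: 0.00286 mmol = 2.86×10⁻⁶ mol.
Photons that must be absorbed: 2.86×10⁻⁶ / 0.36 = 7.944×10⁻⁶ mol.

7.9×10⁻⁶ einstein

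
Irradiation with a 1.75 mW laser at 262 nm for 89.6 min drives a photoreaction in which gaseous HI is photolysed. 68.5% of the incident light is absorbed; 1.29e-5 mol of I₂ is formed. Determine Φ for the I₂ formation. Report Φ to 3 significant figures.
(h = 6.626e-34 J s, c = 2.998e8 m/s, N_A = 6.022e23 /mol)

Φ = 0.914

Photon energy at 262 nm: hc/λ = (6.626e-34)(2.998e8)/(262e-9) = 7.582e-19 J.
Energy delivered: (1.75 mW)(5376 s) = 9.408 J.
Photons incident: 9.408 / 7.582e-19 = 1.241e19, i.e. 1.241e19/6.022e23 = 2.061e-5 mol.
Photons absorbed: 0.685 × 2.061e-5 = 1.412e-5 mol.
Φ = 1.29e-5 mol / 1.412e-5 mol photons = 0.914.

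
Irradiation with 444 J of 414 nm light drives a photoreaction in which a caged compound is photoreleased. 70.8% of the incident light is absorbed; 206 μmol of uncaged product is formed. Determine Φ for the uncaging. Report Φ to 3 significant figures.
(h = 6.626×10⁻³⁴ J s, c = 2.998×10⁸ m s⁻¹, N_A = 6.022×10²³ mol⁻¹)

Product: 206 μmol = 2.06×10⁻⁴ mol.
Photon energy at 414 nm: hc/λ = (6.626×10⁻³⁴)(2.998×10⁸)/(414×10⁻⁹) = 4.798×10⁻¹⁹ J.
Photons incident: 444 / 4.798×10⁻¹⁹ = 9.254×10²⁰, i.e. 9.254×10²⁰/6.022×10²³ = 0.001537 mol.
Photons absorbed: 0.708 × 0.001537 = 0.001088 mol.
Φ = 2.06×10⁻⁴ mol / 0.001088 mol photons = 0.189.

Φ = 0.189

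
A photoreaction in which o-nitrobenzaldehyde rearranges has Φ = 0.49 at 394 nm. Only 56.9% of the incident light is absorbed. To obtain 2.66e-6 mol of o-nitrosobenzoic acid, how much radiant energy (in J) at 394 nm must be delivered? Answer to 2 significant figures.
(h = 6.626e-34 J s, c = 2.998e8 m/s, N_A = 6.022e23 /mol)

Photons that must be absorbed: 2.66e-6 / 0.49 = 5.429e-6 mol.
Incident photons needed: 5.429e-6 / 0.569 = 9.541e-6 mol.
Photon energy: hc/λ = 5.042e-19 J; per mole, 3.036e5 J mol⁻¹.
Energy required: 9.541e-6 × 3.036e5 = 2.9 J.

2.9 J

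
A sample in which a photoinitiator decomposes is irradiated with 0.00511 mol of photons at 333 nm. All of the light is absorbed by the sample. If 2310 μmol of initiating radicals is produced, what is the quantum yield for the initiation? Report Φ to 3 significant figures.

Φ = 0.452

Product: 2310 μmol = 0.00231 mol.
Φ = 0.00231 mol / 0.00511 mol photons = 0.452.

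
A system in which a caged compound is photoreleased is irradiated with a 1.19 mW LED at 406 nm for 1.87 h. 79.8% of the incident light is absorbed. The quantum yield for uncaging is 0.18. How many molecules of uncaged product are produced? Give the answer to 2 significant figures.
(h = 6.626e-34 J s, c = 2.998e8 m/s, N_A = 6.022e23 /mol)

Photon energy at 406 nm: hc/λ = (6.626e-34)(2.998e8)/(406e-9) = 4.893e-19 J.
Energy delivered: (1.19 mW)(6732 s) = 8.011 J.
Photons incident: 8.011 / 4.893e-19 = 1.637e19, i.e. 1.637e19/6.022e23 = 2.718e-5 mol.
Photons absorbed: 0.798 × 2.718e-5 = 2.169e-5 mol.
Product: Φ × n_abs = 0.18 × 2.169e-5 = 3.904e-6 mol.
As a count: 3.904e-6 × 6.022e23 = 2.4e18.

2.4e18 molecules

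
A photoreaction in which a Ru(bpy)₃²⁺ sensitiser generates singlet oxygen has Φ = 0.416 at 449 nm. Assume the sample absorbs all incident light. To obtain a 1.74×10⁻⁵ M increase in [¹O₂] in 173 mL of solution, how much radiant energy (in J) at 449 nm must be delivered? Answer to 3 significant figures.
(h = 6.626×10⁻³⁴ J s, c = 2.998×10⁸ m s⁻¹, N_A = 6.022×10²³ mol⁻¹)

Product: (1.74×10⁻⁵ M)(0.173 L) = 3.010×10⁻⁶ mol.
Photons that must be absorbed: 3.010×10⁻⁶ / 0.416 = 7.236×10⁻⁶ mol.
Photon energy: hc/λ = 4.424×10⁻¹⁹ J; per mole, 2.664×10⁵ J mol⁻¹.
Energy required: 7.236×10⁻⁶ × 2.664×10⁵ = 1.93 J.

1.93 J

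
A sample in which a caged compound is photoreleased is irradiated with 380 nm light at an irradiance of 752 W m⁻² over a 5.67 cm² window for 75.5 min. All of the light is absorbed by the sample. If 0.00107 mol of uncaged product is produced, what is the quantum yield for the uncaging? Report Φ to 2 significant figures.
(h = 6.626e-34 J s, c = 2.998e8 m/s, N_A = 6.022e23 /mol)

Photon energy at 380 nm: hc/λ = (6.626e-34)(2.998e8)/(380e-9) = 5.228e-19 J.
Energy delivered: (752 W m⁻²)(5.67e-4 m²)(4530 s) = 1932 J.
Photons incident: 1932 / 5.228e-19 = 3.695e21, i.e. 3.695e21/6.022e23 = 0.006136 mol.
Φ = 0.00107 mol / 0.006136 mol photons = 0.17.

Φ = 0.17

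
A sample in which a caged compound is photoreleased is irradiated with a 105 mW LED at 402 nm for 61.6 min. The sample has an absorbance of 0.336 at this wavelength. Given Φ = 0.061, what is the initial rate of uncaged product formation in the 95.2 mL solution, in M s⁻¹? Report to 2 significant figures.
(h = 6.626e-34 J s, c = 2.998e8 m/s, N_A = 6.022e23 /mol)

1.2e-7 M s⁻¹

Photon energy at 402 nm: hc/λ = (6.626e-34)(2.998e8)/(402e-9) = 4.941e-19 J.
Energy delivered: (105 mW)(3696 s) = 388.1 J.
Photons incident: 388.1 / 4.941e-19 = 7.855e20, i.e. 7.855e20/6.022e23 = 0.001304 mol.
Fraction absorbed: 1 − 10^(−0.336) = 0.5387.
Photons absorbed: 0.5387 × 0.001304 = 7.025e-4 mol.
Product formed: 0.061 × 7.025e-4 = 4.285e-5 mol.
Rate: 4.285e-5 mol / (3696 s × 0.0952 L) = 1.2e-7 M s⁻¹.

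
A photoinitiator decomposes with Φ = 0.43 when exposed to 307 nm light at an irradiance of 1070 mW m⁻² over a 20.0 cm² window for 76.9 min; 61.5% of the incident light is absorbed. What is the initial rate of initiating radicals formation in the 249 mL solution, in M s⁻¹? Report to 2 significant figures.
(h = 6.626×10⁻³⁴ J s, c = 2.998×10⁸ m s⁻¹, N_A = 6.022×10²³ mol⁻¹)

Photon energy at 307 nm: hc/λ = (6.626×10⁻³⁴)(2.998×10⁸)/(307×10⁻⁹) = 6.471×10⁻¹⁹ J.
Energy delivered: (1070 mW m⁻²)(20.0×10⁻⁴ m²)(4614 s) = 9.874 J.
Photons incident: 9.874 / 6.471×10⁻¹⁹ = 1.526×10¹⁹, i.e. 1.526×10¹⁹/6.022×10²³ = 2.534×10⁻⁵ mol.
Photons absorbed: 0.615 × 2.534×10⁻⁵ = 1.558×10⁻⁵ mol.
Product formed: 0.43 × 1.558×10⁻⁵ = 6.699×10⁻⁶ mol.
Rate: 6.699×10⁻⁶ mol / (4614 s × 0.249 L) = 5.8×10⁻⁹ M s⁻¹.

5.8×10⁻⁹ M s⁻¹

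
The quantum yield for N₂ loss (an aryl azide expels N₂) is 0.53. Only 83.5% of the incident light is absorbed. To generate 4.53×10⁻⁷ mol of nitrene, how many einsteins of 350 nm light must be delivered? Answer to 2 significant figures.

1.0×10⁻⁶ einstein

Photons that must be absorbed: 4.53×10⁻⁷ / 0.53 = 8.547×10⁻⁷ mol.
Incident photons needed: 8.547×10⁻⁷ / 0.835 = 1.024×10⁻⁶ mol.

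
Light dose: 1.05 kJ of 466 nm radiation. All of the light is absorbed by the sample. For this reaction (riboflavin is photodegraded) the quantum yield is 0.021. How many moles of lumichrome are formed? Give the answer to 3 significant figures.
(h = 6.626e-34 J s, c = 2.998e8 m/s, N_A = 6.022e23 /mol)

Photon energy at 466 nm: hc/λ = (6.626e-34)(2.998e8)/(466e-9) = 4.263e-19 J.
Incident energy: 1.05 kJ = 1050 J.
Photons incident: 1050 / 4.263e-19 = 2.463e21, i.e. 2.463e21/6.022e23 = 0.004090 mol.
Product: Φ × n_abs = 0.021 × 0.004090 = 8.589e-5 mol.

8.59e-5 mol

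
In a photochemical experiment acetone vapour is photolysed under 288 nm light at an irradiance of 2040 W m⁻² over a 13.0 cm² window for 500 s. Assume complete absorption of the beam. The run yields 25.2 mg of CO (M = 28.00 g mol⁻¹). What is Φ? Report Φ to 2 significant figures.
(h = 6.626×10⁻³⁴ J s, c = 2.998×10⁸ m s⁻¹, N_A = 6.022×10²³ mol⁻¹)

Φ = 0.28

Product: 25.2 mg / 28.00 g mol⁻¹ = 9.000×10⁻⁴ mol.
Photon energy at 288 nm: hc/λ = (6.626×10⁻³⁴)(2.998×10⁸)/(288×10⁻⁹) = 6.897×10⁻¹⁹ J.
Energy delivered: (2040 W m⁻²)(13.0×10⁻⁴ m²)(500 s) = 1326 J.
Photons incident: 1326 / 6.897×10⁻¹⁹ = 1.923×10²¹, i.e. 1.923×10²¹/6.022×10²³ = 0.003193 mol.
Φ = 9.000×10⁻⁴ mol / 0.003193 mol photons = 0.28.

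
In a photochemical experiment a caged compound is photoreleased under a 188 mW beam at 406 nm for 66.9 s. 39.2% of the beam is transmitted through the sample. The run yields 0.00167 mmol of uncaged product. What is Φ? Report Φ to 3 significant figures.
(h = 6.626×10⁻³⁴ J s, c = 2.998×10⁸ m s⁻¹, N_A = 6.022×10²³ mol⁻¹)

Φ = 0.0643

Product: 0.00167 mmol = 1.67×10⁻⁶ mol.
Photon energy at 406 nm: hc/λ = (6.626×10⁻³⁴)(2.998×10⁸)/(406×10⁻⁹) = 4.893×10⁻¹⁹ J.
Energy delivered: (188 mW)(66.9 s) = 12.58 J.
Photons incident: 12.58 / 4.893×10⁻¹⁹ = 2.571×10¹⁹, i.e. 2.571×10¹⁹/6.022×10²³ = 4.269×10⁻⁵ mol.
Fraction absorbed: 1 − 39.2/100 = 0.6080.
Photons absorbed: 0.6080 × 4.269×10⁻⁵ = 2.596×10⁻⁵ mol.
Φ = 1.67×10⁻⁶ mol / 2.596×10⁻⁵ mol photons = 0.0643.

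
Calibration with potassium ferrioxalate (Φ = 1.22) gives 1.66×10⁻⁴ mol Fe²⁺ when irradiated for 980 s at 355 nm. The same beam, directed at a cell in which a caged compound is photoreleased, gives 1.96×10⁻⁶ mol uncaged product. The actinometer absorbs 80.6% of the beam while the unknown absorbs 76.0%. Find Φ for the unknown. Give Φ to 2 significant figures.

Photons absorbed by the actinometer: 1.66×10⁻⁴ / 1.22 = 1.361×10⁻⁴ mol.
Incident flux: 1.361×10⁻⁴ / 0.806 = 1.689×10⁻⁴ einstein.
Absorbed by unknown: 0.760 × 1.689×10⁻⁴ = 1.284×10⁻⁴ mol.
Φ(unknown) = 1.96×10⁻⁶ / 1.284×10⁻⁴ = 0.015.

Φ = 0.015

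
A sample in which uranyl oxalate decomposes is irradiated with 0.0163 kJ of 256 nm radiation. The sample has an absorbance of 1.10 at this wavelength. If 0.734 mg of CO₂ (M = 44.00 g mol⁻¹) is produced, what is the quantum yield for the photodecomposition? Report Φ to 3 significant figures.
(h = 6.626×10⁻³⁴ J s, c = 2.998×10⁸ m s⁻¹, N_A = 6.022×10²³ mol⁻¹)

Product: 0.734 mg / 44.00 g mol⁻¹ = 1.668×10⁻⁵ mol.
Photon energy at 256 nm: hc/λ = (6.626×10⁻³⁴)(2.998×10⁸)/(256×10⁻⁹) = 7.760×10⁻¹⁹ J.
Incident energy: 0.0163 kJ = 16.3 J.
Photons incident: 16.3 / 7.760×10⁻¹⁹ = 2.101×10¹⁹, i.e. 2.101×10¹⁹/6.022×10²³ = 3.489×10⁻⁵ mol.
Fraction absorbed: 1 − 10^(−1.10) = 0.9206.
Photons absorbed: 0.9206 × 3.489×10⁻⁵ = 3.212×10⁻⁵ mol.
Φ = 1.668×10⁻⁵ mol / 3.212×10⁻⁵ mol photons = 0.519.

Φ = 0.519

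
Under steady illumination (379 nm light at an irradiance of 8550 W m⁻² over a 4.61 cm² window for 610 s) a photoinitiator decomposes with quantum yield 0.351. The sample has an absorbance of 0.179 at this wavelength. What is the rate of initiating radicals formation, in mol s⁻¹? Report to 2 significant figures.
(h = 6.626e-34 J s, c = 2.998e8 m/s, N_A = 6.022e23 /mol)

Photon energy at 379 nm: hc/λ = (6.626e-34)(2.998e8)/(379e-9) = 5.241e-19 J.
Energy delivered: (8550 W m⁻²)(4.61e-4 m²)(610 s) = 2404 J.
Photons incident: 2404 / 5.241e-19 = 4.587e21, i.e. 4.587e21/6.022e23 = 0.007617 mol.
Fraction absorbed: 1 − 10^(−0.179) = 0.3378.
Photons absorbed: 0.3378 × 0.007617 = 0.002573 mol.
Product formed: 0.351 × 0.002573 = 9.031e-4 mol.
Rate: 9.031e-4 / 610 s = 1.5e-6 mol s⁻¹.

1.5e-6 mol s⁻¹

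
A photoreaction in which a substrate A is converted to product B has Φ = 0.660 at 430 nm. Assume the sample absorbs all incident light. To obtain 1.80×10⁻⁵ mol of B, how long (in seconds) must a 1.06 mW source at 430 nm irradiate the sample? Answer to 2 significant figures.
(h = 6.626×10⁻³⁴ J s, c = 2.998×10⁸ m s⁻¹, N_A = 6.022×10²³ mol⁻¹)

t ≈ 7200 s

Photons that must be absorbed: 1.80×10⁻⁵ / 0.660 = 2.727×10⁻⁵ mol.
Photon energy: hc/λ = 4.620×10⁻¹⁹ J; per mole, 2.782×10⁵ J mol⁻¹.
Energy required: 2.727×10⁻⁵ × 2.782×10⁵ = 7.587 J.
Time: 7.587 J / 0.00106 W = 7200 s.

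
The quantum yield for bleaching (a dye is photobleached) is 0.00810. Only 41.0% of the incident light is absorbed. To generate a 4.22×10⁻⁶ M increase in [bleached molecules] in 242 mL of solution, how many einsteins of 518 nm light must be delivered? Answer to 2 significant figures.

3.1×10⁻⁴ einstein

Product: (4.22×10⁻⁶ M)(0.242 L) = 1.021×10⁻⁶ mol.
Photons that must be absorbed: 1.021×10⁻⁶ / 0.00810 = 1.260×10⁻⁴ mol.
Incident photons needed: 1.260×10⁻⁴ / 0.410 = 3.073×10⁻⁴ mol.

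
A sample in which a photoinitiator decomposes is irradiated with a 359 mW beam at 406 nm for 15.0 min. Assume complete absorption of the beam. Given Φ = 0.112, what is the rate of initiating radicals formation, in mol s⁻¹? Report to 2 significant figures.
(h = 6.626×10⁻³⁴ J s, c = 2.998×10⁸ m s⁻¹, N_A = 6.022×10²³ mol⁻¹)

1.4×10⁻⁷ mol s⁻¹

Photon energy at 406 nm: hc/λ = (6.626×10⁻³⁴)(2.998×10⁸)/(406×10⁻⁹) = 4.893×10⁻¹⁹ J.
Energy delivered: (359 mW)(900 s) = 323.1 J.
Photons incident: 323.1 / 4.893×10⁻¹⁹ = 6.603×10²⁰, i.e. 6.603×10²⁰/6.022×10²³ = 0.001096 mol.
Product formed: 0.112 × 0.001096 = 1.228×10⁻⁴ mol.
Rate: 1.228×10⁻⁴ / 900 s = 1.4×10⁻⁷ mol s⁻¹.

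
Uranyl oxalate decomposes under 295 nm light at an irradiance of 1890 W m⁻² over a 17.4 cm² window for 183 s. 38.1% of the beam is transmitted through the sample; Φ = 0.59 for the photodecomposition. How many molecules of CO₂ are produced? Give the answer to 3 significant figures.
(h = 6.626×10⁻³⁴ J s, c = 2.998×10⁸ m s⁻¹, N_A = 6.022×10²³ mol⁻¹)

3.26×10²⁰ molecules

Photon energy at 295 nm: hc/λ = (6.626×10⁻³⁴)(2.998×10⁸)/(295×10⁻⁹) = 6.734×10⁻¹⁹ J.
Energy delivered: (1890 W m⁻²)(17.4×10⁻⁴ m²)(183 s) = 601.8 J.
Photons incident: 601.8 / 6.734×10⁻¹⁹ = 8.937×10²⁰, i.e. 8.937×10²⁰/6.022×10²³ = 0.001484 mol.
Fraction absorbed: 1 − 38.1/100 = 0.6190.
Photons absorbed: 0.6190 × 0.001484 = 9.186×10⁻⁴ mol.
Product: Φ × n_abs = 0.59 × 9.186×10⁻⁴ = 5.420×10⁻⁴ mol.
As a count: 5.420×10⁻⁴ × 6.022×10²³ = 3.26×10²⁰.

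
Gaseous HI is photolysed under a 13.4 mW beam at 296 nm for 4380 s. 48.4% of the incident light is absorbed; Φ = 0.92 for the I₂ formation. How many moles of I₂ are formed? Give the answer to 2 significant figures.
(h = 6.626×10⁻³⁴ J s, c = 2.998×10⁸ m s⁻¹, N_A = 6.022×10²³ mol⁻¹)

6.5×10⁻⁵ mol

Photon energy at 296 nm: hc/λ = (6.626×10⁻³⁴)(2.998×10⁸)/(296×10⁻⁹) = 6.711×10⁻¹⁹ J.
Energy delivered: (13.4 mW)(4380 s) = 58.69 J.
Photons incident: 58.69 / 6.711×10⁻¹⁹ = 8.745×10¹⁹, i.e. 8.745×10¹⁹/6.022×10²³ = 1.452×10⁻⁴ mol.
Photons absorbed: 0.484 × 1.452×10⁻⁴ = 7.028×10⁻⁵ mol.
Product: Φ × n_abs = 0.92 × 7.028×10⁻⁵ = 6.466×10⁻⁵ mol.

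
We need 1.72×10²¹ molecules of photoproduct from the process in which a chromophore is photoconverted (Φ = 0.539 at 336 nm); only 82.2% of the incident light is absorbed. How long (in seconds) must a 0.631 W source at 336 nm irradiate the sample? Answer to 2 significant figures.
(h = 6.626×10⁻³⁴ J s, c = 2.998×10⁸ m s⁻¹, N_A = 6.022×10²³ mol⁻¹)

t ≈ 3600 s

Product: 1.72×10²¹ / 6.022×10²³ = 0.002856 mol.
Photons that must be absorbed: 0.002856 / 0.539 = 0.005299 mol.
Incident photons needed: 0.005299 / 0.822 = 0.006446 mol.
Photon energy: hc/λ = 5.912×10⁻¹⁹ J; per mole, 3.560×10⁵ J mol⁻¹.
Energy required: 0.006446 × 3.560×10⁵ = 2295 J.
Time: 2295 J / 0.631 W = 3600 s.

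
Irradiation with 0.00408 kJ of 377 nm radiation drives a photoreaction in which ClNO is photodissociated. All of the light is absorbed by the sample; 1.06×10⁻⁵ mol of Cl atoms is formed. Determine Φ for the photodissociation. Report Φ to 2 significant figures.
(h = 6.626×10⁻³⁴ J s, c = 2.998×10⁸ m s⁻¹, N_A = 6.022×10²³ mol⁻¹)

Photon energy at 377 nm: hc/λ = (6.626×10⁻³⁴)(2.998×10⁸)/(377×10⁻⁹) = 5.269×10⁻¹⁹ J.
Incident energy: 0.00408 kJ = 4.08 J.
Photons incident: 4.08 / 5.269×10⁻¹⁹ = 7.743×10¹⁸, i.e. 7.743×10¹⁸/6.022×10²³ = 1.286×10⁻⁵ mol.
Φ = 1.06×10⁻⁵ mol / 1.286×10⁻⁵ mol photons = 0.82.

Φ = 0.82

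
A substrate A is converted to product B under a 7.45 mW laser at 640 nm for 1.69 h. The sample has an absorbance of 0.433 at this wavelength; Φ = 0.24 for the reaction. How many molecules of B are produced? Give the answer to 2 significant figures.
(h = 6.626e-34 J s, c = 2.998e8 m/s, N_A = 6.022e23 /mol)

2.2e19 molecules

Photon energy at 640 nm: hc/λ = (6.626e-34)(2.998e8)/(640e-9) = 3.104e-19 J.
Energy delivered: (7.45 mW)(6084 s) = 45.33 J.
Photons incident: 45.33 / 3.104e-19 = 1.460e20, i.e. 1.460e20/6.022e23 = 2.424e-4 mol.
Fraction absorbed: 1 − 10^(−0.433) = 0.6310.
Photons absorbed: 0.6310 × 2.424e-4 = 1.530e-4 mol.
Product: Φ × n_abs = 0.24 × 1.530e-4 = 3.672e-5 mol.
As a count: 3.672e-5 × 6.022e23 = 2.2e19.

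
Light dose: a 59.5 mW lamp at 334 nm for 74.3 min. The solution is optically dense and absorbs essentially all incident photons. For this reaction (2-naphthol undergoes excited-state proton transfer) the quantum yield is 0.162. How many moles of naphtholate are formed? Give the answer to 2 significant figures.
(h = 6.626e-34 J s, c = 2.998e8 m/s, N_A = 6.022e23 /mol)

1.2e-4 mol

Photon energy at 334 nm: hc/λ = (6.626e-34)(2.998e8)/(334e-9) = 5.948e-19 J.
Energy delivered: (59.5 mW)(4458 s) = 265.3 J.
Photons incident: 265.3 / 5.948e-19 = 4.460e20, i.e. 4.460e20/6.022e23 = 7.406e-4 mol.
Product: Φ × n_abs = 0.162 × 7.406e-4 = 1.200e-4 mol.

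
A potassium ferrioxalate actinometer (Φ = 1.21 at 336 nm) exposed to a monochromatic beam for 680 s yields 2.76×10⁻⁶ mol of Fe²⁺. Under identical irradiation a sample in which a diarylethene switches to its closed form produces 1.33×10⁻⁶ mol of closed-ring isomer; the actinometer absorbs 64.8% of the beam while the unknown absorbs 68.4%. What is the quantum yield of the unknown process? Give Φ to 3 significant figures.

Φ = 0.552

Photons absorbed by the actinometer: 2.76×10⁻⁶ / 1.21 = 2.281×10⁻⁶ mol.
Incident flux: 2.281×10⁻⁶ / 0.648 = 3.520×10⁻⁶ einstein.
Absorbed by unknown: 0.684 × 3.520×10⁻⁶ = 2.408×10⁻⁶ mol.
Φ(unknown) = 1.33×10⁻⁶ / 2.408×10⁻⁶ = 0.552.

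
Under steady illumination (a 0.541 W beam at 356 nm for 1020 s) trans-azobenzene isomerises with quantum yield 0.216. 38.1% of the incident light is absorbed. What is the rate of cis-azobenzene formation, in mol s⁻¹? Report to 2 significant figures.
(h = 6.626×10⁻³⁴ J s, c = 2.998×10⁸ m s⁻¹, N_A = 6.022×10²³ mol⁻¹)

1.3×10⁻⁷ mol s⁻¹

Photon energy at 356 nm: hc/λ = (6.626×10⁻³⁴)(2.998×10⁸)/(356×10⁻⁹) = 5.580×10⁻¹⁹ J.
Energy delivered: (0.541 W)(1020 s) = 551.8 J.
Photons incident: 551.8 / 5.580×10⁻¹⁹ = 9.889×10²⁰, i.e. 9.889×10²⁰/6.022×10²³ = 0.001642 mol.
Photons absorbed: 0.381 × 0.001642 = 6.256×10⁻⁴ mol.
Product formed: 0.216 × 6.256×10⁻⁴ = 1.351×10⁻⁴ mol.
Rate: 1.351×10⁻⁴ / 1020 s = 1.3×10⁻⁷ mol s⁻¹.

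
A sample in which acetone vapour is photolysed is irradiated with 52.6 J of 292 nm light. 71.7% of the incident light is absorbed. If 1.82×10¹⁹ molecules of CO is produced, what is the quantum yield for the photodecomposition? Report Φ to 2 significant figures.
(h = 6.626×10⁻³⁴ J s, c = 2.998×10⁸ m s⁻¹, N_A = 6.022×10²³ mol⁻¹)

Φ = 0.33

Product: 1.82×10¹⁹ / 6.022×10²³ = 3.022×10⁻⁵ mol.
Photon energy at 292 nm: hc/λ = (6.626×10⁻³⁴)(2.998×10⁸)/(292×10⁻⁹) = 6.803×10⁻¹⁹ J.
Photons incident: 52.6 / 6.803×10⁻¹⁹ = 7.732×10¹⁹, i.e. 7.732×10¹⁹/6.022×10²³ = 1.284×10⁻⁴ mol.
Photons absorbed: 0.717 × 1.284×10⁻⁴ = 9.206×10⁻⁵ mol.
Φ = 3.022×10⁻⁵ mol / 9.206×10⁻⁵ mol photons = 0.33.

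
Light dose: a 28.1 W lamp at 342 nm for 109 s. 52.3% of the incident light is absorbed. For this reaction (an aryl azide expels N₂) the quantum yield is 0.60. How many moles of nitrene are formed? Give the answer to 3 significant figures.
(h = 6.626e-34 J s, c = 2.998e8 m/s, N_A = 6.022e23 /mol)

Photon energy at 342 nm: hc/λ = (6.626e-34)(2.998e8)/(342e-9) = 5.808e-19 J.
Energy delivered: (28.1 W)(109 s) = 3063 J.
Photons incident: 3063 / 5.808e-19 = 5.274e21, i.e. 5.274e21/6.022e23 = 0.008758 mol.
Photons absorbed: 0.523 × 0.008758 = 0.004580 mol.
Product: Φ × n_abs = 0.60 × 0.004580 = 0.002748 mol.

0.00275 mol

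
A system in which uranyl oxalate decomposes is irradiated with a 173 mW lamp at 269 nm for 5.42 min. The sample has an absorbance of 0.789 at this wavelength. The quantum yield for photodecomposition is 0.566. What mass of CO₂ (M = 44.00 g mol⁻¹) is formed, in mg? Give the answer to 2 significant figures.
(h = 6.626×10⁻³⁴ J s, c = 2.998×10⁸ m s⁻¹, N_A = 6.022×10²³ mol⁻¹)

2.6 mg

Photon energy at 269 nm: hc/λ = (6.626×10⁻³⁴)(2.998×10⁸)/(269×10⁻⁹) = 7.385×10⁻¹⁹ J.
Energy delivered: (173 mW)(325.2 s) = 56.26 J.
Photons incident: 56.26 / 7.385×10⁻¹⁹ = 7.618×10¹⁹, i.e. 7.618×10¹⁹/6.022×10²³ = 1.265×10⁻⁴ mol.
Fraction absorbed: 1 − 10^(−0.789) = 0.8374.
Photons absorbed: 0.8374 × 1.265×10⁻⁴ = 1.059×10⁻⁴ mol.
Product: Φ × n_abs = 0.566 × 1.059×10⁻⁴ = 5.994×10⁻⁵ mol.
Mass: 5.994×10⁻⁵ × 44.00 = 0.002637 g = 2.6 mg.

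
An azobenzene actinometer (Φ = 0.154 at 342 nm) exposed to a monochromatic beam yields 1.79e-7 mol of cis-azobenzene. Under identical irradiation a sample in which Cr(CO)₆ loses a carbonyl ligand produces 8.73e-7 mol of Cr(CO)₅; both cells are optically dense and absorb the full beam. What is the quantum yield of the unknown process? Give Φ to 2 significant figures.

Φ = 0.75

Photons absorbed by the actinometer: 1.79e-7 / 0.154 = 1.162e-6 mol.
Φ(unknown) = 8.73e-7 / 1.162e-6 = 0.75.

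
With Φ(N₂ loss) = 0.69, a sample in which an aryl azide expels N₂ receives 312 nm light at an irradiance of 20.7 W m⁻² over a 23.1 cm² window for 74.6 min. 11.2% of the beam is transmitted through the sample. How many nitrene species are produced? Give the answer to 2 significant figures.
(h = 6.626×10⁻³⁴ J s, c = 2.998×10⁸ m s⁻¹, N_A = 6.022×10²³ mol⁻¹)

Photon energy at 312 nm: hc/λ = (6.626×10⁻³⁴)(2.998×10⁸)/(312×10⁻⁹) = 6.367×10⁻¹⁹ J.
Energy delivered: (20.7 W m⁻²)(23.1×10⁻⁴ m²)(4476 s) = 214.0 J.
Photons incident: 214.0 / 6.367×10⁻¹⁹ = 3.361×10²⁰, i.e. 3.361×10²⁰/6.022×10²³ = 5.581×10⁻⁴ mol.
Fraction absorbed: 1 − 11.2/100 = 0.8880.
Photons absorbed: 0.8880 × 5.581×10⁻⁴ = 4.956×10⁻⁴ mol.
Product: Φ × n_abs = 0.69 × 4.956×10⁻⁴ = 3.420×10⁻⁴ mol.
As a count: 3.420×10⁻⁴ × 6.022×10²³ = 2.1×10²⁰.

2.1×10²⁰ species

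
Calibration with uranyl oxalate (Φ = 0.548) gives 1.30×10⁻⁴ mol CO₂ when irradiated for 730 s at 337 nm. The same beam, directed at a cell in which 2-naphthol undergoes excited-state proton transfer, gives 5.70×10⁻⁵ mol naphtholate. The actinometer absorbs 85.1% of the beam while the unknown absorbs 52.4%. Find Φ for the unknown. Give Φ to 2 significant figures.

Photons absorbed by the actinometer: 1.30×10⁻⁴ / 0.548 = 2.372×10⁻⁴ mol.
Incident flux: 2.372×10⁻⁴ / 0.851 = 2.787×10⁻⁴ einstein.
Absorbed by unknown: 0.524 × 2.787×10⁻⁴ = 1.460×10⁻⁴ mol.
Φ(unknown) = 5.70×10⁻⁵ / 1.460×10⁻⁴ = 0.39.

Φ = 0.39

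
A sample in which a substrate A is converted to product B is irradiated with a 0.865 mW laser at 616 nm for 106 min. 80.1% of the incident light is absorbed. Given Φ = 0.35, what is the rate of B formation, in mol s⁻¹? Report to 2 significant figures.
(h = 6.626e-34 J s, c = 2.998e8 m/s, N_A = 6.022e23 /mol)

1.2e-9 mol s⁻¹

Photon energy at 616 nm: hc/λ = (6.626e-34)(2.998e8)/(616e-9) = 3.225e-19 J.
Energy delivered: (0.865 mW)(6360 s) = 5.501 J.
Photons incident: 5.501 / 3.225e-19 = 1.706e19, i.e. 1.706e19/6.022e23 = 2.833e-5 mol.
Photons absorbed: 0.801 × 2.833e-5 = 2.269e-5 mol.
Product formed: 0.35 × 2.269e-5 = 7.942e-6 mol.
Rate: 7.942e-6 / 6360 s = 1.2e-9 mol s⁻¹.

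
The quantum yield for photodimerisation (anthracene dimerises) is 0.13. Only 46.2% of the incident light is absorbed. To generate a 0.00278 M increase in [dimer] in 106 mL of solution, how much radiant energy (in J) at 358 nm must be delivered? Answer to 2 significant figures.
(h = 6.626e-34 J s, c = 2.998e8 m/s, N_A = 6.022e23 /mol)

1600 J

Product: (0.00278 M)(0.106 L) = 2.947e-4 mol.
Photons that must be absorbed: 2.947e-4 / 0.13 = 0.002267 mol.
Incident photons needed: 0.002267 / 0.462 = 0.004907 mol.
Photon energy: hc/λ = 5.549e-19 J; per mole, 3.342e5 J mol⁻¹.
Energy required: 0.004907 × 3.342e5 = 1600 J.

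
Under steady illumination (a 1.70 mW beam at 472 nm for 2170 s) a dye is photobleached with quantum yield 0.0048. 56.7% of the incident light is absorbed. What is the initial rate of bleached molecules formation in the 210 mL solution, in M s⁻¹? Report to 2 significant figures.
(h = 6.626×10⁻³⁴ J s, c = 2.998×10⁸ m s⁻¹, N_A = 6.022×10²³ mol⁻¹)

8.7×10⁻¹¹ M s⁻¹

Photon energy at 472 nm: hc/λ = (6.626×10⁻³⁴)(2.998×10⁸)/(472×10⁻⁹) = 4.209×10⁻¹⁹ J.
Energy delivered: (1.70 mW)(2170 s) = 3.689 J.
Photons incident: 3.689 / 4.209×10⁻¹⁹ = 8.765×10¹⁸, i.e. 8.765×10¹⁸/6.022×10²³ = 1.455×10⁻⁵ mol.
Photons absorbed: 0.567 × 1.455×10⁻⁵ = 8.250×10⁻⁶ mol.
Product formed: 0.0048 × 8.250×10⁻⁶ = 3.960×10⁻⁸ mol.
Rate: 3.960×10⁻⁸ mol / (2170 s × 0.21 L) = 8.7×10⁻¹¹ M s⁻¹.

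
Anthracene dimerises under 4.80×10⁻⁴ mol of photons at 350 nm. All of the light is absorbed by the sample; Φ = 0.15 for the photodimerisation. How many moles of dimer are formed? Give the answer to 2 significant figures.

7.2×10⁻⁵ mol

Product: Φ × n_abs = 0.15 × 4.80×10⁻⁴ = 7.200×10⁻⁵ mol.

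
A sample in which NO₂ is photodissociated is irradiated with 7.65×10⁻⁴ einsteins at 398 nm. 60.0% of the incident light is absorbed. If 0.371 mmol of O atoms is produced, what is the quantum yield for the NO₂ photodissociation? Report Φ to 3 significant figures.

Product: 0.371 mmol = 3.71×10⁻⁴ mol.
Photons absorbed: 0.600 × 7.65×10⁻⁴ = 4.590×10⁻⁴ mol.
Φ = 3.71×10⁻⁴ mol / 4.590×10⁻⁴ mol photons = 0.808.

Φ = 0.808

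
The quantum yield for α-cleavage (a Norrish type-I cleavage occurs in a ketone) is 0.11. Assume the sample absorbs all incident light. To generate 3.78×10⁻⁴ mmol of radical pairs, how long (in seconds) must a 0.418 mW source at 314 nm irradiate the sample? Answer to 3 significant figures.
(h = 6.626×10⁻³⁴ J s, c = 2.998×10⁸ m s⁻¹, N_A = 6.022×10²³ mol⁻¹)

Product: 3.78×10⁻⁴ mmol = 3.78×10⁻⁷ mol.
Photons that must be absorbed: 3.78×10⁻⁷ / 0.11 = 3.436×10⁻⁶ mol.
Photon energy: hc/λ = 6.326×10⁻¹⁹ J; per mole, 3.810×10⁵ J mol⁻¹.
Energy required: 3.436×10⁻⁶ × 3.810×10⁵ = 1.309 J.
Time: 1.309 J / 0.000418 W = 3130 s.

t ≈ 3130 s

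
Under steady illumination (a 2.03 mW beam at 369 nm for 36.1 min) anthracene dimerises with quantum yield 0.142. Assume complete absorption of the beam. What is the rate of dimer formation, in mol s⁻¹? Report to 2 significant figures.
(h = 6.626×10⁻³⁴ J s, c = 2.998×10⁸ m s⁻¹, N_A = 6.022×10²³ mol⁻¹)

8.9×10⁻¹⁰ mol s⁻¹

Photon energy at 369 nm: hc/λ = (6.626×10⁻³⁴)(2.998×10⁸)/(369×10⁻⁹) = 5.383×10⁻¹⁹ J.
Energy delivered: (2.03 mW)(2166 s) = 4.397 J.
Photons incident: 4.397 / 5.383×10⁻¹⁹ = 8.168×10¹⁸, i.e. 8.168×10¹⁸/6.022×10²³ = 1.356×10⁻⁵ mol.
Product formed: 0.142 × 1.356×10⁻⁵ = 1.926×10⁻⁶ mol.
Rate: 1.926×10⁻⁶ / 2166 s = 8.9×10⁻¹⁰ mol s⁻¹.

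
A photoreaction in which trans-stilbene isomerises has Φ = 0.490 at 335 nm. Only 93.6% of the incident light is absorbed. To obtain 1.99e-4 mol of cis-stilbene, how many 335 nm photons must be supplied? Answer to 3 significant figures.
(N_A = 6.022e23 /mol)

2.61e20 photons

Photons that must be absorbed: 1.99e-4 / 0.490 = 4.061e-4 mol.
Incident photons needed: 4.061e-4 / 0.936 = 4.339e-4 mol.
Photon count: 4.339e-4 × 6.022e23 = 2.61e20.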